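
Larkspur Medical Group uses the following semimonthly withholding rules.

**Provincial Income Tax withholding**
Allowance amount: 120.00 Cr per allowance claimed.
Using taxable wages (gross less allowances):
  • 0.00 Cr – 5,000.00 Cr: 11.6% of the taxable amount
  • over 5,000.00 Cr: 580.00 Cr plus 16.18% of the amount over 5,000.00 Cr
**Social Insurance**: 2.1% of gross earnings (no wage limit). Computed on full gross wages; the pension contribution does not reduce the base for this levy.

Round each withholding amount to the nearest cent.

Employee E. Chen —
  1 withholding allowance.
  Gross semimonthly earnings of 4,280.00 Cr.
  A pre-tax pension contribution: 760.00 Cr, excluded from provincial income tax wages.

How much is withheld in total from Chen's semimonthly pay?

484.28 Cr

Provincial Income Tax: taxable = 4,280.00 Cr − 760.00 Cr − 1×120.00 Cr = 3,400.00 Cr
  11.6% × 3,400.00 Cr = 394.40 Cr
Social Insurance: 2.1% × 4,280.00 Cr = 89.88 Cr
Total: 394.40 Cr + 89.88 Cr = 484.28 Cr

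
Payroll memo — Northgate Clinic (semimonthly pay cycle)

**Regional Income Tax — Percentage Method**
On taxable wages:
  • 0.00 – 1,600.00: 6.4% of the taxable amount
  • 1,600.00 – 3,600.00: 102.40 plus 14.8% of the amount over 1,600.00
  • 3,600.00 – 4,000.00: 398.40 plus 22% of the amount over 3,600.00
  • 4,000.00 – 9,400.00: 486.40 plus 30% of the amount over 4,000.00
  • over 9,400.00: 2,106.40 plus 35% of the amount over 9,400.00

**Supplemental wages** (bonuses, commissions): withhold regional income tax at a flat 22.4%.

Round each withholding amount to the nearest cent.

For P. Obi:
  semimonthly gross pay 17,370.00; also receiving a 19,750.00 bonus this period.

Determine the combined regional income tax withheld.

9,319.90

Regional Income Tax: taxable = 17,370.00
  2,106.40 + 35% × (17,370.00 − 9,400.00) = 2,106.40 + 35% × 7,970.00 = 4,895.90
Supplemental (22.4% flat on bonus): 22.4% × 19,750.00 = 4,424.00
Total regional income tax: 4,895.90 + 4,424.00 = 9,319.90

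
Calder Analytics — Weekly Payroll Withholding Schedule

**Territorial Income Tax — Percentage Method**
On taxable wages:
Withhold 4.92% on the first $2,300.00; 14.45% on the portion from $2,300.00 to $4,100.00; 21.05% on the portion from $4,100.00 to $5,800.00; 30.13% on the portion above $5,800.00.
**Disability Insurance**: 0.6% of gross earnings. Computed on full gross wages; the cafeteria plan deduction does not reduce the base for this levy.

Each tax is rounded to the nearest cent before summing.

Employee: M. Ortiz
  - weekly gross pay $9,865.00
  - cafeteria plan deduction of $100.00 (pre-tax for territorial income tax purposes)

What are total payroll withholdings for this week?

Territorial Income Tax: taxable = $9,865.00 − $100.00 = $9,765.00
  $731.11 + 30.13% × ($9,765.00 − $5,800.00) = $731.11 + 30.13% × $3,965.00 = $1,925.76
Disability Insurance: 0.6% × $9,865.00 = $59.19
Total: $1,925.76 + $59.19 = $1,984.95

$1,984.95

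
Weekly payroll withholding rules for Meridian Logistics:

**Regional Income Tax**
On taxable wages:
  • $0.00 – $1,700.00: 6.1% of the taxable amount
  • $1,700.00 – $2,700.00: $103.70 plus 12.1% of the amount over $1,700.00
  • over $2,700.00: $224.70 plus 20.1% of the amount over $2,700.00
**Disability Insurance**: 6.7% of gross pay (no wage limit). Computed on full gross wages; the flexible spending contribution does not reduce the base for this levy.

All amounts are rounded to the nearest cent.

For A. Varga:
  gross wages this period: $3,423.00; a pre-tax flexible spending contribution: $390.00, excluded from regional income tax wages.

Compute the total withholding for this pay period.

$520.97

Regional Income Tax: taxable = $3,423.00 − $390.00 = $3,033.00
  $224.70 + 20.1% × ($3,033.00 − $2,700.00) = $224.70 + 20.1% × $333.00 = $291.63
Disability Insurance: 6.7% × $3,423.00 = $229.34
Total: $291.63 + $229.34 = $520.97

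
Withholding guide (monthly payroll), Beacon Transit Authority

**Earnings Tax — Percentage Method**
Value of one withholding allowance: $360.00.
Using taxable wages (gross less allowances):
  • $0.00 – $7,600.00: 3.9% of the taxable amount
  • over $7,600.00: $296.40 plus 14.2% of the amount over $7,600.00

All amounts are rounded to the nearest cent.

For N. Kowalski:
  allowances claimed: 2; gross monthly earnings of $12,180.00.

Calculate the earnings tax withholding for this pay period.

Earnings Tax: taxable = $12,180.00 − 2×$360.00 = $11,460.00
  $296.40 + 14.2% × ($11,460.00 − $7,600.00) = $296.40 + 14.2% × $3,860.00 = $844.52

$844.52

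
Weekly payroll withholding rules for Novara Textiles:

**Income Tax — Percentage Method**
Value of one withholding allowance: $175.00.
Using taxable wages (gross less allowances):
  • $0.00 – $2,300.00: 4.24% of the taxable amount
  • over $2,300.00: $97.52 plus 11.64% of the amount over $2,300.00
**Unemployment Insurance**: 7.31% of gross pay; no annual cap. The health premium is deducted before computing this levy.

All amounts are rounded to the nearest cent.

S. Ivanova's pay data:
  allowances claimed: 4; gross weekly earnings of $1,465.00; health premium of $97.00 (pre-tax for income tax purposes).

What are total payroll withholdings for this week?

Income Tax: taxable = $1,465.00 − $97.00 − 4×$175.00 = $668.00
  4.24% × $668.00 = $28.32
Unemployment Insurance: 7.31% × $1,368.00 = $100.00
Total: $28.32 + $100.00 = $128.32

$128.32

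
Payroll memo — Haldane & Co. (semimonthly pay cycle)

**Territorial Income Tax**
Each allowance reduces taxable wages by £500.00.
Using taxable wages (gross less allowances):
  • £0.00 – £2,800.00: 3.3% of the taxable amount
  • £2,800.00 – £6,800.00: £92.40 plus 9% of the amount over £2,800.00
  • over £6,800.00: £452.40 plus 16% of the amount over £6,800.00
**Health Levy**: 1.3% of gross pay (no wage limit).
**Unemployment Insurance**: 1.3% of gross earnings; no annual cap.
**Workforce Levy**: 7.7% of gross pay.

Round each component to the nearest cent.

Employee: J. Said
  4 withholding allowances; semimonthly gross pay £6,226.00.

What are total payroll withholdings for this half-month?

Territorial Income Tax: taxable = £6,226.00 − 4×£500.00 = £4,226.00
  £92.40 + 9% × (£4,226.00 − £2,800.00) = £92.40 + 9% × £1,426.00 = £220.74
Health Levy: 1.3% × £6,226.00 = £80.94
Unemployment Insurance: 1.3% × £6,226.00 = £80.94
Workforce Levy: 7.7% × £6,226.00 = £479.40
Total: £220.74 + £80.94 + £80.94 + £479.40 = £862.02

£862.02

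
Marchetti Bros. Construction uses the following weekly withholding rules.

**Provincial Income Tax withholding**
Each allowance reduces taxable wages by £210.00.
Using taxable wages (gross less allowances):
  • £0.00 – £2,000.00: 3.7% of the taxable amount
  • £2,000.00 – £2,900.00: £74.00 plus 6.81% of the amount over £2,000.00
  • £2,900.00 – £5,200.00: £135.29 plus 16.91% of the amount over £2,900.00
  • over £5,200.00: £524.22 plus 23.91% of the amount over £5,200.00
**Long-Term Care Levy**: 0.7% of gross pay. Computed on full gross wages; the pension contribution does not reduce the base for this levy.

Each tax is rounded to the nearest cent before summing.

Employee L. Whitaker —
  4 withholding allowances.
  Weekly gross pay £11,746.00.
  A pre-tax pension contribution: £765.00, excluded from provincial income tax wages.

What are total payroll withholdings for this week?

Provincial Income Tax: taxable = £11,746.00 − £765.00 − 4×£210.00 = £10,141.00
  £524.22 + 23.91% × (£10,141.00 − £5,200.00) = £524.22 + 23.91% × £4,941.00 = £1,705.61
Long-Term Care Levy: 0.7% × £11,746.00 = £82.22
Total: £1,705.61 + £82.22 = £1,787.83

£1,787.83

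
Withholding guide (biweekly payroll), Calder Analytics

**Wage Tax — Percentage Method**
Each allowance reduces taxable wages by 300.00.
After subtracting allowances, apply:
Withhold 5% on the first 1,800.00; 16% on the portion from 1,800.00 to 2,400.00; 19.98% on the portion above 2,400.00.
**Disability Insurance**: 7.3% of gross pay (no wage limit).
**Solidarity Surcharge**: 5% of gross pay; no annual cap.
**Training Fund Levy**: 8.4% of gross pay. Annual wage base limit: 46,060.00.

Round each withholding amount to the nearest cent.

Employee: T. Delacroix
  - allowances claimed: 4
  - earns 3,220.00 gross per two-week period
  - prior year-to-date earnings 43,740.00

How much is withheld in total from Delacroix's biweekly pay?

716.14

Wage Tax: taxable = 3,220.00 − 4×300.00 = 2,020.00
  90.00 + 16% × (2,020.00 − 1,800.00) = 90.00 + 16% × 220.00 = 125.20
Disability Insurance: 7.3% × 3,220.00 = 235.06
Solidarity Surcharge: 5% × 3,220.00 = 161.00
Training Fund Levy: cap 46,060.00 − YTD 43,740.00 = 2,320.00 subject; 8.4% × 2,320.00 = 194.88
Total: 125.20 + 235.06 + 161.00 + 194.88 = 716.14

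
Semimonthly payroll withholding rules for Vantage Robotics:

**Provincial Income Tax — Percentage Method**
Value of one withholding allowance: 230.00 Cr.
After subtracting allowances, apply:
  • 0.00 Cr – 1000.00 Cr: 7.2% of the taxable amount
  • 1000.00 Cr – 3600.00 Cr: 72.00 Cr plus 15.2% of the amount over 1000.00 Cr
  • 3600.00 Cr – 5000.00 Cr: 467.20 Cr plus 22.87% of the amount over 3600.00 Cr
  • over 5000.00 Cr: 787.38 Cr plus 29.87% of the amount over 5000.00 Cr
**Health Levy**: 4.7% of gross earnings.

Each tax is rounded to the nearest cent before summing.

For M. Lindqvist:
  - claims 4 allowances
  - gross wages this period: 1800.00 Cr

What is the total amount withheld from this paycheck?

147.96 Cr

Provincial Income Tax: taxable = 1800.00 Cr − 4×230.00 Cr = 880.00 Cr
  7.2% × 880.00 Cr = 63.36 Cr
Health Levy: 4.7% × 1800.00 Cr = 84.60 Cr
Total: 63.36 Cr + 84.60 Cr = 147.96 Cr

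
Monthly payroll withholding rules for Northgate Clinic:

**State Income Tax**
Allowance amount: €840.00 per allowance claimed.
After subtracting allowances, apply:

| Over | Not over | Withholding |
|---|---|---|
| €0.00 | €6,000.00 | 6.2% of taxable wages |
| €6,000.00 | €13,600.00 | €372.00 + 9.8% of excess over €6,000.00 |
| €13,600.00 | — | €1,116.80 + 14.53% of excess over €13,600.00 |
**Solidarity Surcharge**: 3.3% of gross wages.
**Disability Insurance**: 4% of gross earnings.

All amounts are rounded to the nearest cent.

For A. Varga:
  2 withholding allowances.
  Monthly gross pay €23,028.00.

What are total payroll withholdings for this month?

State Income Tax: taxable = €23,028.00 − 2×€840.00 = €21,348.00
  €1,116.80 + 14.53% × (€21,348.00 − €13,600.00) = €1,116.80 + 14.53% × €7,748.00 = €2,242.58
Solidarity Surcharge: 3.3% × €23,028.00 = €759.92
Disability Insurance: 4% × €23,028.00 = €921.12
Total: €2,242.58 + €759.92 + €921.12 = €3,923.62

€3,923.62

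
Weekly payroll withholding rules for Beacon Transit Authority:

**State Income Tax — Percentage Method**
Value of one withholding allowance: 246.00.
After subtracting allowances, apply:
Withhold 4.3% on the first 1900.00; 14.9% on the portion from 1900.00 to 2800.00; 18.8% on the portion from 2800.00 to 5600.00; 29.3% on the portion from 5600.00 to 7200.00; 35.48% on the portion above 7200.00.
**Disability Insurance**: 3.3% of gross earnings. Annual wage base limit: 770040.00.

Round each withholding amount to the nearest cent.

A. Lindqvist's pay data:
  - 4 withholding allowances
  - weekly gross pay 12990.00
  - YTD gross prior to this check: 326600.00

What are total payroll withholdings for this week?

State Income Tax: taxable = 12990.00 − 4×246.00 = 12006.00
  1211.00 + 35.48% × (12006.00 − 7200.00) = 1211.00 + 35.48% × 4806.00 = 2916.17
Disability Insurance: 3.3% × 12990.00 = 428.67
Total: 2916.17 + 428.67 = 3344.84

3344.84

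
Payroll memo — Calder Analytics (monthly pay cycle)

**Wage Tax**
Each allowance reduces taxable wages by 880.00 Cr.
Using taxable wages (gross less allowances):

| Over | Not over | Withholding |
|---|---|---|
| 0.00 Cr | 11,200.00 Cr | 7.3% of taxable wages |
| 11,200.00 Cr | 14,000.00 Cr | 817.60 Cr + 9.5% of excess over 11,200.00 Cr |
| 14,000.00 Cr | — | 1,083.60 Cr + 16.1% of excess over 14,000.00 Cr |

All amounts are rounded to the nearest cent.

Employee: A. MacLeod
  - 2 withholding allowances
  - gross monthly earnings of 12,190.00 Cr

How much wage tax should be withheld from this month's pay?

Wage Tax: taxable = 12,190.00 Cr − 2×880.00 Cr = 10,430.00 Cr
  7.3% × 10,430.00 Cr = 761.39 Cr

761.39 Cr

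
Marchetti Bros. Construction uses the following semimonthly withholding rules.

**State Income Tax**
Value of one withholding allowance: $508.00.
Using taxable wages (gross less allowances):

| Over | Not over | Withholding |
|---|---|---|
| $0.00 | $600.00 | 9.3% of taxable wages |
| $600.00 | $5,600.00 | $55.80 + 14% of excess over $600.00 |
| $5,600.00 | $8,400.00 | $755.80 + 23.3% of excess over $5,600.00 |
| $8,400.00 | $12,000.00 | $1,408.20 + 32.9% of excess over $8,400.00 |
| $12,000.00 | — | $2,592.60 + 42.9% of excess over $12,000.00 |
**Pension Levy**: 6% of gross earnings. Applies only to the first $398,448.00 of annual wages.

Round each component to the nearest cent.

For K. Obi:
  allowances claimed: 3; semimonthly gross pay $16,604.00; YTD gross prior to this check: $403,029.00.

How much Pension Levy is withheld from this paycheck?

Pension Levy: YTD $403,029.00 ≥ cap $398,448.00 → $0.00

$0.00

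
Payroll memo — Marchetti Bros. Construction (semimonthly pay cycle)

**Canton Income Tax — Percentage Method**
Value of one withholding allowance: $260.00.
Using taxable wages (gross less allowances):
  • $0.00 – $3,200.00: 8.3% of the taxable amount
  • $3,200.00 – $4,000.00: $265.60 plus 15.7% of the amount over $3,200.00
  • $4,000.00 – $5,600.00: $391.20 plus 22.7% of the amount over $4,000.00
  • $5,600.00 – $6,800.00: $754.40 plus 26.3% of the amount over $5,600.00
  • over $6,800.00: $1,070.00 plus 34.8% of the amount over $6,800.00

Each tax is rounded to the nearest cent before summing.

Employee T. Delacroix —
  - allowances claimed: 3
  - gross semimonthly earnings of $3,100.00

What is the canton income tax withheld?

$192.56

Canton Income Tax: taxable = $3,100.00 − 3×$260.00 = $2,320.00
  8.3% × $2,320.00 = $192.56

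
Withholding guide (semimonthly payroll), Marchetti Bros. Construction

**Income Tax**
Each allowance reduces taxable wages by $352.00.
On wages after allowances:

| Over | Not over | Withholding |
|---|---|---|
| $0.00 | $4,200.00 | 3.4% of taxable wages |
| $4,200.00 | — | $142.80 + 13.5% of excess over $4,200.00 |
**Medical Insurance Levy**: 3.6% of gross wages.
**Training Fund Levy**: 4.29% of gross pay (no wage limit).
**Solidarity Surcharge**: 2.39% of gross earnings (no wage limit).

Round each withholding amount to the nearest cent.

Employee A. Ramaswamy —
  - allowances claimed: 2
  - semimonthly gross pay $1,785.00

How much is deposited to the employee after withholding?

Income Tax: taxable = $1,785.00 − 2×$352.00 = $1,081.00
  3.4% × $1,081.00 = $36.75
Medical Insurance Levy: 3.6% × $1,785.00 = $64.26
Training Fund Levy: 4.29% × $1,785.00 = $76.58
Solidarity Surcharge: 2.39% × $1,785.00 = $42.66
Total withheld: $36.75 + $64.26 + $76.58 + $42.66 = $220.25
Net pay: $1,785.00 − $220.25 = $1,564.75

$1,564.75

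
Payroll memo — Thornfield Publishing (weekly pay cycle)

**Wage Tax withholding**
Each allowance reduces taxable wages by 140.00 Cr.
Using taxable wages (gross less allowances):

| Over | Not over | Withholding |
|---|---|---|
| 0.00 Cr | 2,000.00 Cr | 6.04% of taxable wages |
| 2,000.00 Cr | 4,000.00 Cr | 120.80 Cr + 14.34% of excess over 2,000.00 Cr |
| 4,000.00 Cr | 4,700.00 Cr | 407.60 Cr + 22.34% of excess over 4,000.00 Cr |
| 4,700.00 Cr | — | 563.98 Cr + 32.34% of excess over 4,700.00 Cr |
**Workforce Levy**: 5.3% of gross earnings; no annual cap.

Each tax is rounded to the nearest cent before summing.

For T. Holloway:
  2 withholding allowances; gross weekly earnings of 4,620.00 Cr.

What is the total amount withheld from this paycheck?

728.42 Cr

Wage Tax: taxable = 4,620.00 Cr − 2×140.00 Cr = 4,340.00 Cr
  407.60 Cr + 22.34% × (4,340.00 Cr − 4,000.00 Cr) = 407.60 Cr + 22.34% × 340.00 Cr = 483.56 Cr
Workforce Levy: 5.3% × 4,620.00 Cr = 244.86 Cr
Total: 483.56 Cr + 244.86 Cr = 728.42 Cr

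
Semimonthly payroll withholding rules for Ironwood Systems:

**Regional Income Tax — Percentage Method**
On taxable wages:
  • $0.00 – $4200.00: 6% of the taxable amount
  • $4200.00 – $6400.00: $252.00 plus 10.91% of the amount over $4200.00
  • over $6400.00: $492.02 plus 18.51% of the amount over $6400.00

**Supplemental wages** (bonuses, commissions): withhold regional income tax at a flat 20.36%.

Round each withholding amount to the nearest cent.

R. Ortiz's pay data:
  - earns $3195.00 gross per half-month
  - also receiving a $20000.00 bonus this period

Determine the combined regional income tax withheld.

$4263.70

Regional Income Tax: taxable = $3195.00
  6% × $3195.00 = $191.70
Supplemental (20.36% flat on bonus): 20.36% × $20000.00 = $4072.00
Total regional income tax: $191.70 + $4072.00 = $4263.70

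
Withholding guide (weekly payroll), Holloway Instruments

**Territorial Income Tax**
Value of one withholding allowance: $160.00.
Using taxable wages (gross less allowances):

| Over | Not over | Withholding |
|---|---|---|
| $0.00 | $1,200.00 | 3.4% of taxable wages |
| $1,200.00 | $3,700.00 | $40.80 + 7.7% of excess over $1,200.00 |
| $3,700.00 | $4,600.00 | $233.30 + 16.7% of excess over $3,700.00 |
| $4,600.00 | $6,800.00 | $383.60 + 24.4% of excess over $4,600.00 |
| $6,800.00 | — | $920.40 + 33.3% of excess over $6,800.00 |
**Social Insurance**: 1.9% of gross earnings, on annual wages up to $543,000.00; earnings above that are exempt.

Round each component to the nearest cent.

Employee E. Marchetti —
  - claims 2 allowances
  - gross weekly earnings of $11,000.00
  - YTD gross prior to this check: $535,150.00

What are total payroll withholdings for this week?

$2,361.59

Territorial Income Tax: taxable = $11,000.00 − 2×$160.00 = $10,680.00
  $920.40 + 33.3% × ($10,680.00 − $6,800.00) = $920.40 + 33.3% × $3,880.00 = $2,212.44
Social Insurance: cap $543,000.00 − YTD $535,150.00 = $7,850.00 subject; 1.9% × $7,850.00 = $149.15
Total: $2,212.44 + $149.15 = $2,361.59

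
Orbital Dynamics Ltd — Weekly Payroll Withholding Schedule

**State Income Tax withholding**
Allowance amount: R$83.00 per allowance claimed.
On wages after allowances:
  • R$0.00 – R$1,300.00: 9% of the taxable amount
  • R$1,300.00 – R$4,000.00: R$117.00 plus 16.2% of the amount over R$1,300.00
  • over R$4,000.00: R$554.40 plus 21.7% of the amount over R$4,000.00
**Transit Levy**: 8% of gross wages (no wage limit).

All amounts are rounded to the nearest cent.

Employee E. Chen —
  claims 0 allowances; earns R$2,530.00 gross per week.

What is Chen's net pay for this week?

State Income Tax: taxable = R$2,530.00
  R$117.00 + 16.2% × (R$2,530.00 − R$1,300.00) = R$117.00 + 16.2% × R$1,230.00 = R$316.26
Transit Levy: 8% × R$2,530.00 = R$202.40
Total withheld: R$316.26 + R$202.40 = R$518.66
Net pay: R$2,530.00 − R$518.66 = R$2,011.34

R$2,011.34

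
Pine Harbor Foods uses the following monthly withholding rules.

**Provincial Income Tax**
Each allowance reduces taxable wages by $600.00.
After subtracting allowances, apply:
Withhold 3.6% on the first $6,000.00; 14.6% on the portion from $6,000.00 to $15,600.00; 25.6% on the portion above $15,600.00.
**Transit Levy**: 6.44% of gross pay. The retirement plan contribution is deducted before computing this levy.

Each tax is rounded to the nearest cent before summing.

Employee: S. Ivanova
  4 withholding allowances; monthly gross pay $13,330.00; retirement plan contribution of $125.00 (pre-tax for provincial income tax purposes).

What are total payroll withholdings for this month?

Provincial Income Tax: taxable = $13,330.00 − $125.00 − 4×$600.00 = $10,805.00
  $216.00 + 14.6% × ($10,805.00 − $6,000.00) = $216.00 + 14.6% × $4,805.00 = $917.53
Transit Levy: 6.44% × $13,205.00 = $850.40
Total: $917.53 + $850.40 = $1,767.93

$1,767.93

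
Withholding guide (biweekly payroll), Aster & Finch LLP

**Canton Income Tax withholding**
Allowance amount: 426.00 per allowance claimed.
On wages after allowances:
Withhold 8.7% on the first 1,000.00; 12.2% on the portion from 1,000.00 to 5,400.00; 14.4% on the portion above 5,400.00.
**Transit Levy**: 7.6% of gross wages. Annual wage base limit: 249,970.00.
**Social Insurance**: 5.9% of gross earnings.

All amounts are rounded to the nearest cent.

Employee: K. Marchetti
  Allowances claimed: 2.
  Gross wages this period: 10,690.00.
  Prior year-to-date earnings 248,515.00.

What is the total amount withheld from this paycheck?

Canton Income Tax: taxable = 10,690.00 − 2×426.00 = 9,838.00
  623.80 + 14.4% × (9,838.00 − 5,400.00) = 623.80 + 14.4% × 4,438.00 = 1,262.87
Transit Levy: cap 249,970.00 − YTD 248,515.00 = 1,455.00 subject; 7.6% × 1,455.00 = 110.58
Social Insurance: 5.9% × 10,690.00 = 630.71
Total: 1,262.87 + 110.58 + 630.71 = 2,004.16

2,004.16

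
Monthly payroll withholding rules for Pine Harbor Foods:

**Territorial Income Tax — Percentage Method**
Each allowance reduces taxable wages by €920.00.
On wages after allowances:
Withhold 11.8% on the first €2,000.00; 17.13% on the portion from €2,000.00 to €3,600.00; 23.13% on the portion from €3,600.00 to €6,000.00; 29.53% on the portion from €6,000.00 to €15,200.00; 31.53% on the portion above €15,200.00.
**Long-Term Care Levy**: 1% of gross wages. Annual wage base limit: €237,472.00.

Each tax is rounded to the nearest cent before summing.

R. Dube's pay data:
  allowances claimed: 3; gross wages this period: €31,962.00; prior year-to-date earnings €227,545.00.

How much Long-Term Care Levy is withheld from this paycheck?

Long-Term Care Levy: cap €237,472.00 − YTD €227,545.00 = €9,927.00 subject; 1% × €9,927.00 = €99.27

€99.27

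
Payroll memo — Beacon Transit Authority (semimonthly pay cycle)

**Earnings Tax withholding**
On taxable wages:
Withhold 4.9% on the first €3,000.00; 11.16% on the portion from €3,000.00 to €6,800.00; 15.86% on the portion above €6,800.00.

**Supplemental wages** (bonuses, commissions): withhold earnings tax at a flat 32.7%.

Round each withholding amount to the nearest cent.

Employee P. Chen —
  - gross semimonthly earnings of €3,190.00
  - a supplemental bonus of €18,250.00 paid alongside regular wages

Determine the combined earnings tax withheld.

€6,135.95

Earnings Tax: taxable = €3,190.00
  €147.00 + 11.16% × (€3,190.00 − €3,000.00) = €147.00 + 11.16% × €190.00 = €168.20
Supplemental (32.7% flat on bonus): 32.7% × €18,250.00 = €5,967.75
Total earnings tax: €168.20 + €5,967.75 = €6,135.95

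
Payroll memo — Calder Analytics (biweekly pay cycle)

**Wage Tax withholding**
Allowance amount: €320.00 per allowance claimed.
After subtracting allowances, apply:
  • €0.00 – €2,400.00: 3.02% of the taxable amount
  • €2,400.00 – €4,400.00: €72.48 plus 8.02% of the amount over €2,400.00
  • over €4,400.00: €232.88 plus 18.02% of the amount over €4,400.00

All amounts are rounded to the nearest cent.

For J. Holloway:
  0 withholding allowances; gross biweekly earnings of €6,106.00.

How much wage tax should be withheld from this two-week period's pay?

Wage Tax: taxable = €6,106.00
  €232.88 + 18.02% × (€6,106.00 − €4,400.00) = €232.88 + 18.02% × €1,706.00 = €540.30

€540.30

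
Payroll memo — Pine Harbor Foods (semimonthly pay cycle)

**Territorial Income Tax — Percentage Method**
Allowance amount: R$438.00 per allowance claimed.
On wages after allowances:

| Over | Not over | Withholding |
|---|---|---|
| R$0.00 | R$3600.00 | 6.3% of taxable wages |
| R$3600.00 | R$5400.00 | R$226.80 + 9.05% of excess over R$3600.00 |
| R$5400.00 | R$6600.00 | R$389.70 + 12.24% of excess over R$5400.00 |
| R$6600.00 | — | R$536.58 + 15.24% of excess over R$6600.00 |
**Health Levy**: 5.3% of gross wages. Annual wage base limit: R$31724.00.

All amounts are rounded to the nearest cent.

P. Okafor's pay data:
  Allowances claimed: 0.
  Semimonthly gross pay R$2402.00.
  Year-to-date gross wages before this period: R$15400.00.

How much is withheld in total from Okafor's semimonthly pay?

Territorial Income Tax: taxable = R$2402.00
  6.3% × R$2402.00 = R$151.33
Health Levy: 5.3% × R$2402.00 = R$127.31
Total: R$151.33 + R$127.31 = R$278.64

R$278.64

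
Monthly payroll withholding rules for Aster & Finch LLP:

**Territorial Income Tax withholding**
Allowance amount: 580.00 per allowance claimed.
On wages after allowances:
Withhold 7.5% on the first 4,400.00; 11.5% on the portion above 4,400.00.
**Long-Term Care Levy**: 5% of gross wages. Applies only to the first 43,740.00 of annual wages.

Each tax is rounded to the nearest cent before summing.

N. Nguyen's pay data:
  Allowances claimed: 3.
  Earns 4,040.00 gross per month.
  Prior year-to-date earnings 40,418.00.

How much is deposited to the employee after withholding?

Territorial Income Tax: taxable = 4,040.00 − 3×580.00 = 2,300.00
  7.5% × 2,300.00 = 172.50
Long-Term Care Levy: cap 43,740.00 − YTD 40,418.00 = 3,322.00 subject; 5% × 3,322.00 = 166.10
Total withheld: 172.50 + 166.10 = 338.60
Net pay: 4,040.00 − 338.60 = 3,701.40

3,701.40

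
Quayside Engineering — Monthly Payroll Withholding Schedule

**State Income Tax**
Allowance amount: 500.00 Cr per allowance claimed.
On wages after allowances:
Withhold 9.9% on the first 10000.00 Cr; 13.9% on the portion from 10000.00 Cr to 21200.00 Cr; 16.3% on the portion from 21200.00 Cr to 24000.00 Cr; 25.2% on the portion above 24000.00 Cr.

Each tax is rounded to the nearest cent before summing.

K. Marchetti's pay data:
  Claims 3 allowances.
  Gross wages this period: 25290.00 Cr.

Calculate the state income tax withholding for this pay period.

2968.97 Cr

State Income Tax: taxable = 25290.00 Cr − 3×500.00 Cr = 23790.00 Cr
  2546.80 Cr + 16.3% × (23790.00 Cr − 21200.00 Cr) = 2546.80 Cr + 16.3% × 2590.00 Cr = 2968.97 Cr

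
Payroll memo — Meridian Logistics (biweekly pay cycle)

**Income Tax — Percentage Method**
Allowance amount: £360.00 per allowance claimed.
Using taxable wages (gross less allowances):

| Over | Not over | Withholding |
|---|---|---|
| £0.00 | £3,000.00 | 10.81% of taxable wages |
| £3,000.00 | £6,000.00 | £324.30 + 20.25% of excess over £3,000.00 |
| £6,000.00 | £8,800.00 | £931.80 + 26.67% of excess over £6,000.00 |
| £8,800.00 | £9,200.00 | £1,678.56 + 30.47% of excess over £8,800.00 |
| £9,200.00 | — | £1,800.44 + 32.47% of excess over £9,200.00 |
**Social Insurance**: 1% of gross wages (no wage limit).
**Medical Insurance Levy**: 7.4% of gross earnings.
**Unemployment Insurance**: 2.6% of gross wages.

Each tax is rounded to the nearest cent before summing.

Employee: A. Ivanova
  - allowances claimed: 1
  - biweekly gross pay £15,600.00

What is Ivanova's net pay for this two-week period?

£10,122.37

Income Tax: taxable = £15,600.00 − 1×£360.00 = £15,240.00
  £1,800.44 + 32.47% × (£15,240.00 − £9,200.00) = £1,800.44 + 32.47% × £6,040.00 = £3,761.63
Social Insurance: 1% × £15,600.00 = £156.00
Medical Insurance Levy: 7.4% × £15,600.00 = £1,154.40
Unemployment Insurance: 2.6% × £15,600.00 = £405.60
Total withheld: £3,761.63 + £156.00 + £1,154.40 + £405.60 = £5,477.63
Net pay: £15,600.00 − £5,477.63 = £10,122.37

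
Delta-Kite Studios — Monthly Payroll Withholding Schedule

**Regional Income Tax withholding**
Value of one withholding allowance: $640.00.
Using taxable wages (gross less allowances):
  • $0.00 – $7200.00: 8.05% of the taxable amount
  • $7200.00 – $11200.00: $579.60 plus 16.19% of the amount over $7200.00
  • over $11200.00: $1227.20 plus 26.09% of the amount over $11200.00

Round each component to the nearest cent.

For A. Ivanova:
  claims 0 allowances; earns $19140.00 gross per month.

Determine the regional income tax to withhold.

$3298.75

Regional Income Tax: taxable = $19140.00
  $1227.20 + 26.09% × ($19140.00 − $11200.00) = $1227.20 + 26.09% × $7940.00 = $3298.75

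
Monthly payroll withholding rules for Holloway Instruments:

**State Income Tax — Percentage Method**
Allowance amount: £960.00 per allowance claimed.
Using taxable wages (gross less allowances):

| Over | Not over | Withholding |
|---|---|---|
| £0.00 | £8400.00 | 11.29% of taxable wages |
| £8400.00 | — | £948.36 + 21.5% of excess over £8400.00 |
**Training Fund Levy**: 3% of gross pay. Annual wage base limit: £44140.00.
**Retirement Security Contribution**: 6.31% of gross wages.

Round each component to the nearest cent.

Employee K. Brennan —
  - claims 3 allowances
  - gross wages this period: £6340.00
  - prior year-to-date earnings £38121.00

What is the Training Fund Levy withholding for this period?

£180.57

Training Fund Levy: cap £44140.00 − YTD £38121.00 = £6019.00 subject; 3% × £6019.00 = £180.57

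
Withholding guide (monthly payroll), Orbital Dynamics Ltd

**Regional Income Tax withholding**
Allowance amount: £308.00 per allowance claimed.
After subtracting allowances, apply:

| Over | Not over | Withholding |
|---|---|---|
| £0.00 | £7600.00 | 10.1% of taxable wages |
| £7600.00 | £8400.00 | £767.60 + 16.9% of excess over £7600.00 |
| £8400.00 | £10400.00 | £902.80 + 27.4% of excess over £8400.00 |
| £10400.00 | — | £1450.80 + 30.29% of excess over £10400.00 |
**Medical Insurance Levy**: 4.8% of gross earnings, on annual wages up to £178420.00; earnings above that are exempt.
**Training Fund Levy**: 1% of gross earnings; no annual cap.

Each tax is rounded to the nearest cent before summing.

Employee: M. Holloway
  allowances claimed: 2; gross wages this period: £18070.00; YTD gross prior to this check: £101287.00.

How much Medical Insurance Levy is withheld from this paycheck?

£867.36

Medical Insurance Levy: 4.8% × £18070.00 = £867.36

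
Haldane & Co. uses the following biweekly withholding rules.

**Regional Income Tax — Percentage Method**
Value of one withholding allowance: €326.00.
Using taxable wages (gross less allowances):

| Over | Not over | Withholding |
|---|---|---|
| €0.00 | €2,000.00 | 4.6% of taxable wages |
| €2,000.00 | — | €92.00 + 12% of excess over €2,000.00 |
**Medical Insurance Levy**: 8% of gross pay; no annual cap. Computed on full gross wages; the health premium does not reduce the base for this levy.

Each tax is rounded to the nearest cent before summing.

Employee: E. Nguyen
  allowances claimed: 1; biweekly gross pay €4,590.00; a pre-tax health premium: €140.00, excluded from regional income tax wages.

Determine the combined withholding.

€714.08

Regional Income Tax: taxable = €4,590.00 − €140.00 − 1×€326.00 = €4,124.00
  €92.00 + 12% × (€4,124.00 − €2,000.00) = €92.00 + 12% × €2,124.00 = €346.88
Medical Insurance Levy: 8% × €4,590.00 = €367.20
Total: €346.88 + €367.20 = €714.08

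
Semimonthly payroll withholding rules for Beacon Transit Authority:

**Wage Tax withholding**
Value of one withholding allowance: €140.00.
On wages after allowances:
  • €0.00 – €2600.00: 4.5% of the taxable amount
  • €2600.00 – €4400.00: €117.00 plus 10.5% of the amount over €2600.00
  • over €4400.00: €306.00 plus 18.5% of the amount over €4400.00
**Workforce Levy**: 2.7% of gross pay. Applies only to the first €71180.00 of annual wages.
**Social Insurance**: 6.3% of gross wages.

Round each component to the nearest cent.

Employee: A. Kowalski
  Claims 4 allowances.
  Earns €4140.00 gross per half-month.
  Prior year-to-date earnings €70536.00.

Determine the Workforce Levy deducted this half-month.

€17.39

Workforce Levy: cap €71180.00 − YTD €70536.00 = €644.00 subject; 2.7% × €644.00 = €17.39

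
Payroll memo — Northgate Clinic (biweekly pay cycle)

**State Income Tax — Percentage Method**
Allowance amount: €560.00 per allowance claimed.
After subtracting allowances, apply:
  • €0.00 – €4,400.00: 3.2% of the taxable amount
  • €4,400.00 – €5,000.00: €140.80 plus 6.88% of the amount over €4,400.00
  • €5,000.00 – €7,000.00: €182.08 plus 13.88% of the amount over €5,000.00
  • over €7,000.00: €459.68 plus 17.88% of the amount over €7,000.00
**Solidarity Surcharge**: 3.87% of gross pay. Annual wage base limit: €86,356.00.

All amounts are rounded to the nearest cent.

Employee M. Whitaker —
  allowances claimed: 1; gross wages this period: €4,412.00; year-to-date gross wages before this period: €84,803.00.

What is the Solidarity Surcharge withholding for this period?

Solidarity Surcharge: cap €86,356.00 − YTD €84,803.00 = €1,553.00 subject; 3.87% × €1,553.00 = €60.10

€60.10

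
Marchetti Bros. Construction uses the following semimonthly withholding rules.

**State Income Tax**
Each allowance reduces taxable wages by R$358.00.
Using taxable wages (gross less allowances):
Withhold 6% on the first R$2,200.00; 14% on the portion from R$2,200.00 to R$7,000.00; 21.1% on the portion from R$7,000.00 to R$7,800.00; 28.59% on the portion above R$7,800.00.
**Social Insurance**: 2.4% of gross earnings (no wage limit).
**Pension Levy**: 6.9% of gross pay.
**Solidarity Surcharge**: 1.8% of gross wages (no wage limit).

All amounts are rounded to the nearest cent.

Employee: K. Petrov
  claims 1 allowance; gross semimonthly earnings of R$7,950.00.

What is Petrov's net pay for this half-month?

State Income Tax: taxable = R$7,950.00 − 1×R$358.00 = R$7,592.00
  R$804.00 + 21.1% × (R$7,592.00 − R$7,000.00) = R$804.00 + 21.1% × R$592.00 = R$928.91
Social Insurance: 2.4% × R$7,950.00 = R$190.80
Pension Levy: 6.9% × R$7,950.00 = R$548.55
Solidarity Surcharge: 1.8% × R$7,950.00 = R$143.10
Total withheld: R$928.91 + R$190.80 + R$548.55 + R$143.10 = R$1,811.36
Net pay: R$7,950.00 − R$1,811.36 = R$6,138.64

R$6,138.64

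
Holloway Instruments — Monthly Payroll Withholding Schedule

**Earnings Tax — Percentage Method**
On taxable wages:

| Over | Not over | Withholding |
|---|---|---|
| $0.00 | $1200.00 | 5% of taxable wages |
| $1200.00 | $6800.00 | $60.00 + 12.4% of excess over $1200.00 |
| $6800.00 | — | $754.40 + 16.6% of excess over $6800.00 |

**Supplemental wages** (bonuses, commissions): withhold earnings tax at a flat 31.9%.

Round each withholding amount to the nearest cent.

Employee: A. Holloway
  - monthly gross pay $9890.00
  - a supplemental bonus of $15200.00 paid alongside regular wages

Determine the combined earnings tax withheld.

Earnings Tax: taxable = $9890.00
  $754.40 + 16.6% × ($9890.00 − $6800.00) = $754.40 + 16.6% × $3090.00 = $1267.34
Supplemental (31.9% flat on bonus): 31.9% × $15200.00 = $4848.80
Total earnings tax: $1267.34 + $4848.80 = $6116.14

$6116.14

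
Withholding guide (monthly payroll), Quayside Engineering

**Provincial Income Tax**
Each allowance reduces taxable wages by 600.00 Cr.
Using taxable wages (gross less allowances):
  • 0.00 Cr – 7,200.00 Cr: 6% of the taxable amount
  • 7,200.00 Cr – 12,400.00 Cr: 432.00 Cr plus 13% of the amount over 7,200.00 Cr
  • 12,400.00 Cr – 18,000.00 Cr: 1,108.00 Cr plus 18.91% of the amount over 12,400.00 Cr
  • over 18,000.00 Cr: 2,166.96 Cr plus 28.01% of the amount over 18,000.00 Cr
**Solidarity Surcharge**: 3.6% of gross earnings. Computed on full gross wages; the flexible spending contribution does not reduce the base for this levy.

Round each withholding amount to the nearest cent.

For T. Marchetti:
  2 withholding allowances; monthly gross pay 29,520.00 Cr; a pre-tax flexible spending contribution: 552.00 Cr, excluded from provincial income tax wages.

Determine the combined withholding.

5,965.70 Cr

Provincial Income Tax: taxable = 29,520.00 Cr − 552.00 Cr − 2×600.00 Cr = 27,768.00 Cr
  2,166.96 Cr + 28.01% × (27,768.00 Cr − 18,000.00 Cr) = 2,166.96 Cr + 28.01% × 9,768.00 Cr = 4,902.98 Cr
Solidarity Surcharge: 3.6% × 29,520.00 Cr = 1,062.72 Cr
Total: 4,902.98 Cr + 1,062.72 Cr = 5,965.70 Cr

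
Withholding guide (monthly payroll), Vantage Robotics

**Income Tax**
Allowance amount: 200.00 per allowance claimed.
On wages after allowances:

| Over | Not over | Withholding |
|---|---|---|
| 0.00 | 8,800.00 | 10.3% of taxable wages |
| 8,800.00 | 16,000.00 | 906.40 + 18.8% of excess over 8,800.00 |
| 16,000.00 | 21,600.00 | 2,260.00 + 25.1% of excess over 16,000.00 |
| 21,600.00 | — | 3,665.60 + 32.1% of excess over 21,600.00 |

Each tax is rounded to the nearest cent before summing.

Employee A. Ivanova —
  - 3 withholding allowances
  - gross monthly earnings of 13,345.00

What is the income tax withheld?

Income Tax: taxable = 13,345.00 − 3×200.00 = 12,745.00
  906.40 + 18.8% × (12,745.00 − 8,800.00) = 906.40 + 18.8% × 3,945.00 = 1,648.06

1,648.06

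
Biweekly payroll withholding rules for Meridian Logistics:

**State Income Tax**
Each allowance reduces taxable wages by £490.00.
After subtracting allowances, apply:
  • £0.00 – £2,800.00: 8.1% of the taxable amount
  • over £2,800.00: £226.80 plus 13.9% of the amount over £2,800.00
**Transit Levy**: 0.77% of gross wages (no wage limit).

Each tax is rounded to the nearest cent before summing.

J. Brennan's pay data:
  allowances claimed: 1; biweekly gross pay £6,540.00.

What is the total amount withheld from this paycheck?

State Income Tax: taxable = £6,540.00 − 1×£490.00 = £6,050.00
  £226.80 + 13.9% × (£6,050.00 − £2,800.00) = £226.80 + 13.9% × £3,250.00 = £678.55
Transit Levy: 0.77% × £6,540.00 = £50.36
Total: £678.55 + £50.36 = £728.91

£728.91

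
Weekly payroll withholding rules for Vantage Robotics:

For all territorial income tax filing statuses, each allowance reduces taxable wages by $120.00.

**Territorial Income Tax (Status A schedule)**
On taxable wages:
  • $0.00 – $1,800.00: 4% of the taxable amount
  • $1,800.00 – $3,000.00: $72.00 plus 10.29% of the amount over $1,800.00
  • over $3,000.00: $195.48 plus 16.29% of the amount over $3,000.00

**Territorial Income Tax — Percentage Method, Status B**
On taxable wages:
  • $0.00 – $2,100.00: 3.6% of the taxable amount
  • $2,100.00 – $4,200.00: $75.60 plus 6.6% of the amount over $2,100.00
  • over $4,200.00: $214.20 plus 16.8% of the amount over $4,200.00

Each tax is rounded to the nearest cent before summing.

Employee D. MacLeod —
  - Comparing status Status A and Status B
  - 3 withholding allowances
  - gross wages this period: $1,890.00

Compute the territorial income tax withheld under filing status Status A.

$61.20

Territorial Income Tax (Status A): taxable = $1,890.00 − 3×$120.00 = $1,530.00
  4% × $1,530.00 = $61.20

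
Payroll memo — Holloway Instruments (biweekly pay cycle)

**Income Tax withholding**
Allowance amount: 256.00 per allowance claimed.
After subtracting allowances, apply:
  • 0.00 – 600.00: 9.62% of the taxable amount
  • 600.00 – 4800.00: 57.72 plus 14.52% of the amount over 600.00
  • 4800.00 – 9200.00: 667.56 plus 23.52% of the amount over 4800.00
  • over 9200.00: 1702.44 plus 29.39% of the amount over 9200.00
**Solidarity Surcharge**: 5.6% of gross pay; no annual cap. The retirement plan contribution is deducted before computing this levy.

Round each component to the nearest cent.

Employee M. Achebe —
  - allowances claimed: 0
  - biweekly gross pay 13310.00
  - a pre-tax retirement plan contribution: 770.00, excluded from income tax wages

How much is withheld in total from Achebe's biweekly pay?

3386.31

Income Tax: taxable = 13310.00 − 770.00 = 12540.00
  1702.44 + 29.39% × (12540.00 − 9200.00) = 1702.44 + 29.39% × 3340.00 = 2684.07
Solidarity Surcharge: 5.6% × 12540.00 = 702.24
Total: 2684.07 + 702.24 = 3386.31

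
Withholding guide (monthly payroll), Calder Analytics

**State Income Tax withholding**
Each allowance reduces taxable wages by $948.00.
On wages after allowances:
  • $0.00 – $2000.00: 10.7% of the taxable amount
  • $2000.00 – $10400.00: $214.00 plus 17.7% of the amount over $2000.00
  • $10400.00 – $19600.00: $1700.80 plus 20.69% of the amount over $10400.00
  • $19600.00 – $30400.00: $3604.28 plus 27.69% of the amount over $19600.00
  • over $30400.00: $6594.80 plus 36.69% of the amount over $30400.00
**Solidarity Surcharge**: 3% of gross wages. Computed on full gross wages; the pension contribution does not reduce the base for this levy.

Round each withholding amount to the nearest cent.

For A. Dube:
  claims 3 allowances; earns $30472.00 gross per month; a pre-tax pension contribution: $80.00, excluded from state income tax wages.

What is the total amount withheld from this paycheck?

$6719.24

State Income Tax: taxable = $30472.00 − $80.00 − 3×$948.00 = $27548.00
  $3604.28 + 27.69% × ($27548.00 − $19600.00) = $3604.28 + 27.69% × $7948.00 = $5805.08
Solidarity Surcharge: 3% × $30472.00 = $914.16
Total: $5805.08 + $914.16 = $6719.24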